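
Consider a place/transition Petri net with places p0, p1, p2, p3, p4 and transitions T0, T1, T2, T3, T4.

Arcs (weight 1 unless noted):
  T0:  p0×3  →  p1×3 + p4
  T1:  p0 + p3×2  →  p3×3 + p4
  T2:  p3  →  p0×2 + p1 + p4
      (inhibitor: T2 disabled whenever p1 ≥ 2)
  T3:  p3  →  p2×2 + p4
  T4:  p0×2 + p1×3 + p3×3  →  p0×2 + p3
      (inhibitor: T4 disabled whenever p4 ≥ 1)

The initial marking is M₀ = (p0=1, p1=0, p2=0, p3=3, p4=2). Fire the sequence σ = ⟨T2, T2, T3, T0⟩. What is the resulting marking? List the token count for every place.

(p0=2, p1=5, p2=2, p3=0, p4=6)

step 1: fire T2:  (p0=1, p1=0, p2=0, p3=3, p4=2) → (p0=3, p1=1, p2=0, p3=2, p4=3)
step 2: fire T2:  (p0=3, p1=1, p2=0, p3=2, p4=3) → (p0=5, p1=2, p2=0, p3=1, p4=4)
step 3: fire T3:  (p0=5, p1=2, p2=0, p3=1, p4=4) → (p0=5, p1=2, p2=2, p3=0, p4=5)
step 4: fire T0:  (p0=5, p1=2, p2=2, p3=0, p4=5) → (p0=2, p1=5, p2=2, p3=0, p4=6)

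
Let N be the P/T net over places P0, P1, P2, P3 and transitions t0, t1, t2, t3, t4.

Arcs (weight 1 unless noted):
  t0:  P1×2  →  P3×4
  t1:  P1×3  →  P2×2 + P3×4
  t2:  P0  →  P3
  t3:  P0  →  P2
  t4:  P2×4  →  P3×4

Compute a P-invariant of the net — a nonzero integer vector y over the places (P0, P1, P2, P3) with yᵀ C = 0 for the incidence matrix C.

Incidence matrix C (rows=places, cols=transitions):
       t0   t1   t2   t3   t4
   P0   0    0   -1   -1    0
   P1  -2   -3    0    0    0
   P2   0    2    0    1   -4
   P3   4    4    1    0    4

Candidate y = [1, 2, 1, 1]; check y·C column-wise:
  col t0: 1·0 + 2·-2 + 1·0 + 1·4 = 0
  col t1: 1·0 + 2·-3 + 1·2 + 1·4 = 0
  col t2: 1·-1 + 2·0 + 1·0 + 1·1 = 0
  col t3: 1·-1 + 2·0 + 1·1 + 1·0 = 0
  col t4: 1·0 + 2·0 + 1·-4 + 1·4 = 0

y = (P0:1, P1:2, P2:1, P3:1)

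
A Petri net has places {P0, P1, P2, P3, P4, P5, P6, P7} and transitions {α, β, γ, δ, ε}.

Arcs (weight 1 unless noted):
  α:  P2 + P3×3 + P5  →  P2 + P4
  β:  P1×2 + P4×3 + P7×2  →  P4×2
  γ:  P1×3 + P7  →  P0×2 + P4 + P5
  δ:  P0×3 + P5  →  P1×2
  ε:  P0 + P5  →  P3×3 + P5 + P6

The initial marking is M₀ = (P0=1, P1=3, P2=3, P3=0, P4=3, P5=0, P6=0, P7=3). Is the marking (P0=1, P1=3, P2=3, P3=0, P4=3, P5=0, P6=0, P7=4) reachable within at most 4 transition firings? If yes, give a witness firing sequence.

depth 0: 1 marking
depth 1: 3 markings reached so far
depth 2: 5 markings reached so far
depth 3: 8 markings reached so far
depth 4: 10 markings reached so far
target is not among the 10 markings reachable within 4 steps

NO — not reachable within 4 firings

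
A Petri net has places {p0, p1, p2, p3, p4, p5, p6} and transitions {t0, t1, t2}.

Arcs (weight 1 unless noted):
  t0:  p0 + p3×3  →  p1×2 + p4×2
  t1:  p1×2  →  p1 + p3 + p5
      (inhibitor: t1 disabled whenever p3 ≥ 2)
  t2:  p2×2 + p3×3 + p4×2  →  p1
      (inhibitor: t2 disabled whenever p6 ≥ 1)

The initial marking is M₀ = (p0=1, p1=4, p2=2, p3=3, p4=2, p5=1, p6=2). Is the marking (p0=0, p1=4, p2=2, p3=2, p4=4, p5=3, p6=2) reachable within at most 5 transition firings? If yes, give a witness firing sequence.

step 1: fire t0:  (p0=1, p1=4, p2=2, p3=3, p4=2, p5=1, p6=2) → (p0=0, p1=6, p2=2, p3=0, p4=4, p5=1, p6=2)
step 2: fire t1:  (p0=0, p1=6, p2=2, p3=0, p4=4, p5=1, p6=2) → (p0=0, p1=5, p2=2, p3=1, p4=4, p5=2, p6=2)
step 3: fire t1:  (p0=0, p1=5, p2=2, p3=1, p4=4, p5=2, p6=2) → (p0=0, p1=4, p2=2, p3=2, p4=4, p5=3, p6=2)

YES — reachable via ⟨t0, t1, t1⟩ (3 firings)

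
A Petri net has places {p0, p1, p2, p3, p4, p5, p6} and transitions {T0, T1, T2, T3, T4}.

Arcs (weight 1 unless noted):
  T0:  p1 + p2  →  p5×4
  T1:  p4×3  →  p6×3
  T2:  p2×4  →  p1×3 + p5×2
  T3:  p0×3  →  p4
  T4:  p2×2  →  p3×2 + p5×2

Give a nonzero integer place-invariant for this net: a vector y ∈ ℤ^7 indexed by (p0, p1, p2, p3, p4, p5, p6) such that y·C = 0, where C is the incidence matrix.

y = (p0:0, p1:2, p2:2, p3:1, p4:0, p5:1, p6:0)

Incidence matrix C (rows=places, cols=transitions):
       T0   T1   T2   T3   T4
   p0   0    0    0   -3    0
   p1  -1    0    3    0    0
   p2  -1    0   -4    0   -2
   p3   0    0    0    0    2
   p4   0   -3    0    1    0
   p5   4    0    2    0    2
   p6   0    3    0    0    0

Candidate y = [0, 2, 2, 1, 0, 1, 0]; check y·C column-wise:
  col T0: 2·-1 + 2·-1 + 1·0 + 1·4 = 0
  col T1: 2·0 + 2·0 + 1·0 + 0·-3 + 1·0 + 0·3 = 0
  col T2: 2·3 + 2·-4 + 1·0 + 1·2 = 0
  col T3: 0·-3 + 2·0 + 2·0 + 1·0 + 0·1 + 1·0 = 0
  col T4: 2·0 + 2·-2 + 1·2 + 1·2 = 0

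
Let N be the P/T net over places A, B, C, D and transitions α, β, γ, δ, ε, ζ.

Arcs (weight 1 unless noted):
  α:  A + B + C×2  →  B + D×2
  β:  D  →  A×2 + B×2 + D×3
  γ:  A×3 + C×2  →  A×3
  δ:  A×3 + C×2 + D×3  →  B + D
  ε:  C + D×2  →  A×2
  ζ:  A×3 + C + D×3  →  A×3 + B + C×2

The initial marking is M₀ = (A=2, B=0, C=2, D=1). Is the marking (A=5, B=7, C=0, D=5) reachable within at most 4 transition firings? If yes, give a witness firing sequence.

step 1: fire β:  (A=2, B=0, C=2, D=1) → (A=4, B=2, C=2, D=3)
step 2: fire β:  (A=4, B=2, C=2, D=3) → (A=6, B=4, C=2, D=5)
step 3: fire β:  (A=6, B=4, C=2, D=5) → (A=8, B=6, C=2, D=7)
step 4: fire δ:  (A=8, B=6, C=2, D=7) → (A=5, B=7, C=0, D=5)

YES — reachable via ⟨β, β, β, δ⟩ (4 firings)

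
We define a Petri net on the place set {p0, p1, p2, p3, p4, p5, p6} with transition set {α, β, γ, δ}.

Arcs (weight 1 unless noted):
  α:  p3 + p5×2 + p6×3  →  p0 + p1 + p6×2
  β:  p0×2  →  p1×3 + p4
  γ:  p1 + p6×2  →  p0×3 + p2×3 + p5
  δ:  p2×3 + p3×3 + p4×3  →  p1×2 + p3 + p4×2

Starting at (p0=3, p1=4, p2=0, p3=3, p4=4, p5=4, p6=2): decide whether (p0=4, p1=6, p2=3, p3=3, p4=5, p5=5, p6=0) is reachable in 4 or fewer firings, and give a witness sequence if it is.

step 1: fire β:  (p0=3, p1=4, p2=0, p3=3, p4=4, p5=4, p6=2) → (p0=1, p1=7, p2=0, p3=3, p4=5, p5=4, p6=2)
step 2: fire γ:  (p0=1, p1=7, p2=0, p3=3, p4=5, p5=4, p6=2) → (p0=4, p1=6, p2=3, p3=3, p4=5, p5=5, p6=0)

YES — reachable via ⟨β, γ⟩ (2 firings)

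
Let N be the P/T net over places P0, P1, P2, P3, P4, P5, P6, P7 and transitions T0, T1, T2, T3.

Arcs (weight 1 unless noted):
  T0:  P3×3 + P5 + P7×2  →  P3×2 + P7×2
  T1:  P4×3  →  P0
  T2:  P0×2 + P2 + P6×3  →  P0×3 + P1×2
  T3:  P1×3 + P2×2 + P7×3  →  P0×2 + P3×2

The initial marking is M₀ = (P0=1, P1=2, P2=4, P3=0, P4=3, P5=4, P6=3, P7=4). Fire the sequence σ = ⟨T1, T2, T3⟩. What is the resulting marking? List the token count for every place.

(P0=5, P1=1, P2=1, P3=2, P4=0, P5=4, P6=0, P7=1)

step 1: fire T1:  (P0=1, P1=2, P2=4, P3=0, P4=3, P5=4, P6=3, P7=4) → (P0=2, P1=2, P2=4, P3=0, P4=0, P5=4, P6=3, P7=4)
step 2: fire T2:  (P0=2, P1=2, P2=4, P3=0, P4=0, P5=4, P6=3, P7=4) → (P0=3, P1=4, P2=3, P3=0, P4=0, P5=4, P6=0, P7=4)
step 3: fire T3:  (P0=3, P1=4, P2=3, P3=0, P4=0, P5=4, P6=0, P7=4) → (P0=5, P1=1, P2=1, P3=2, P4=0, P5=4, P6=0, P7=1)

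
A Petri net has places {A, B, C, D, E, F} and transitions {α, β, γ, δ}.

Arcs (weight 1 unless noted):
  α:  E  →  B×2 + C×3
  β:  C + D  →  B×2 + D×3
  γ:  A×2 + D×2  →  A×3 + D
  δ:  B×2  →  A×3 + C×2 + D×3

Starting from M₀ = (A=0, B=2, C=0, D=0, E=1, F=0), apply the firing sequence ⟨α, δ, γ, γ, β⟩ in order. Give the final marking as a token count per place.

step 1: fire α:  (A=0, B=2, C=0, D=0, E=1, F=0) → (A=0, B=4, C=3, D=0, E=0, F=0)
step 2: fire δ:  (A=0, B=4, C=3, D=0, E=0, F=0) → (A=3, B=2, C=5, D=3, E=0, F=0)
step 3: fire γ:  (A=3, B=2, C=5, D=3, E=0, F=0) → (A=4, B=2, C=5, D=2, E=0, F=0)
step 4: fire γ:  (A=4, B=2, C=5, D=2, E=0, F=0) → (A=5, B=2, C=5, D=1, E=0, F=0)
step 5: fire β:  (A=5, B=2, C=5, D=1, E=0, F=0) → (A=5, B=4, C=4, D=3, E=0, F=0)

(A=5, B=4, C=4, D=3, E=0, F=0)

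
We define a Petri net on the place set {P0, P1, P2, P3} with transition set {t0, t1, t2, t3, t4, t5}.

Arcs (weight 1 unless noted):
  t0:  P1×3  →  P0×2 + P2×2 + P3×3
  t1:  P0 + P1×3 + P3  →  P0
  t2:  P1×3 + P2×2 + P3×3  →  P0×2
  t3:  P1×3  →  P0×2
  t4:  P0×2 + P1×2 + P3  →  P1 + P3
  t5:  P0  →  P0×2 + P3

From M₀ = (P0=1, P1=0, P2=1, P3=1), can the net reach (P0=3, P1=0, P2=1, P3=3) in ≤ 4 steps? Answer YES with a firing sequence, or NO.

step 1: fire t5:  (P0=1, P1=0, P2=1, P3=1) → (P0=2, P1=0, P2=1, P3=2)
step 2: fire t5:  (P0=2, P1=0, P2=1, P3=2) → (P0=3, P1=0, P2=1, P3=3)

YES — reachable via ⟨t5, t5⟩ (2 firings)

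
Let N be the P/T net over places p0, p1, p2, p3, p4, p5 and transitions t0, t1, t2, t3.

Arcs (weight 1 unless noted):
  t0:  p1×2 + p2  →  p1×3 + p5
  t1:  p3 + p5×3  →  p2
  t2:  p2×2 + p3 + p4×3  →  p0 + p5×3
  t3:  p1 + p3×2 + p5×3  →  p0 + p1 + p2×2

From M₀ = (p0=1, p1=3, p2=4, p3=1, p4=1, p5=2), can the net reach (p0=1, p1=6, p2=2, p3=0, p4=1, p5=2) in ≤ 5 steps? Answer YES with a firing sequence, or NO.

YES — reachable via ⟨t0, t0, t0, t1⟩ (4 firings)

step 1: fire t0:  (p0=1, p1=3, p2=4, p3=1, p4=1, p5=2) → (p0=1, p1=4, p2=3, p3=1, p4=1, p5=3)
step 2: fire t0:  (p0=1, p1=4, p2=3, p3=1, p4=1, p5=3) → (p0=1, p1=5, p2=2, p3=1, p4=1, p5=4)
step 3: fire t0:  (p0=1, p1=5, p2=2, p3=1, p4=1, p5=4) → (p0=1, p1=6, p2=1, p3=1, p4=1, p5=5)
step 4: fire t1:  (p0=1, p1=6, p2=1, p3=1, p4=1, p5=5) → (p0=1, p1=6, p2=2, p3=0, p4=1, p5=2)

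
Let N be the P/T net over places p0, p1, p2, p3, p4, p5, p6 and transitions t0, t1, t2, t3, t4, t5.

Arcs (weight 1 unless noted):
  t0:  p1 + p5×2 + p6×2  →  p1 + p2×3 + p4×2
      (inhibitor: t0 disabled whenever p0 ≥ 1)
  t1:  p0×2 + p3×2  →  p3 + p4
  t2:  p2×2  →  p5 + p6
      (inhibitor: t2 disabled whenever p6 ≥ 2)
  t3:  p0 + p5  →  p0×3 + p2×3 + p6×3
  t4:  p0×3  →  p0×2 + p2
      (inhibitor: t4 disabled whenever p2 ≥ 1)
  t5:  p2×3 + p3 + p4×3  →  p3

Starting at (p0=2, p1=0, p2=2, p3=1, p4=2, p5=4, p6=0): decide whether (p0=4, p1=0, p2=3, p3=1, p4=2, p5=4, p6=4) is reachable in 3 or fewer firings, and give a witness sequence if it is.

step 1: fire t2:  (p0=2, p1=0, p2=2, p3=1, p4=2, p5=4, p6=0) → (p0=2, p1=0, p2=0, p3=1, p4=2, p5=5, p6=1)
step 2: fire t3:  (p0=2, p1=0, p2=0, p3=1, p4=2, p5=5, p6=1) → (p0=4, p1=0, p2=3, p3=1, p4=2, p5=4, p6=4)

YES — reachable via ⟨t2, t3⟩ (2 firings)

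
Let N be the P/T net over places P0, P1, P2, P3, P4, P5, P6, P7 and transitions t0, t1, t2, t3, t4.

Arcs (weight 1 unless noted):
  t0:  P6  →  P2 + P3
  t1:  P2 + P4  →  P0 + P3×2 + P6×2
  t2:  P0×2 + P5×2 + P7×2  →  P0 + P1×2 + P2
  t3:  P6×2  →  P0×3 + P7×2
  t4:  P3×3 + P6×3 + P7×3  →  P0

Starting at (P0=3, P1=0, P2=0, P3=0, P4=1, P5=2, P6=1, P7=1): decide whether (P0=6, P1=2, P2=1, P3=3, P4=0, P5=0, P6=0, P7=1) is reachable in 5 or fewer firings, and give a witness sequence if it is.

YES — reachable via ⟨t0, t1, t3, t2⟩ (4 firings)

step 1: fire t0:  (P0=3, P1=0, P2=0, P3=0, P4=1, P5=2, P6=1, P7=1) → (P0=3, P1=0, P2=1, P3=1, P4=1, P5=2, P6=0, P7=1)
step 2: fire t1:  (P0=3, P1=0, P2=1, P3=1, P4=1, P5=2, P6=0, P7=1) → (P0=4, P1=0, P2=0, P3=3, P4=0, P5=2, P6=2, P7=1)
step 3: fire t3:  (P0=4, P1=0, P2=0, P3=3, P4=0, P5=2, P6=2, P7=1) → (P0=7, P1=0, P2=0, P3=3, P4=0, P5=2, P6=0, P7=3)
step 4: fire t2:  (P0=7, P1=0, P2=0, P3=3, P4=0, P5=2, P6=0, P7=3) → (P0=6, P1=2, P2=1, P3=3, P4=0, P5=0, P6=0, P7=1)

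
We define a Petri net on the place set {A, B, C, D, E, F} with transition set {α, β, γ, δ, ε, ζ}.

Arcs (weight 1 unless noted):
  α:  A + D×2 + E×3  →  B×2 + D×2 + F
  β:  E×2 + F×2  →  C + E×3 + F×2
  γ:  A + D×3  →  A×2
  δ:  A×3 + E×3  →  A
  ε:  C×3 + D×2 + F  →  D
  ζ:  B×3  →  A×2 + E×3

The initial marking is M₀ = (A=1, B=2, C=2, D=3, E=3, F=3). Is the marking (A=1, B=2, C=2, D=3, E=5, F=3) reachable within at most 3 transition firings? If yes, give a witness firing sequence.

depth 0: 1 marking
depth 1: 4 markings reached so far
depth 2: 9 markings reached so far
depth 3: 17 markings reached so far
target is not among the 17 markings reachable within 3 steps

NO — not reachable within 3 firings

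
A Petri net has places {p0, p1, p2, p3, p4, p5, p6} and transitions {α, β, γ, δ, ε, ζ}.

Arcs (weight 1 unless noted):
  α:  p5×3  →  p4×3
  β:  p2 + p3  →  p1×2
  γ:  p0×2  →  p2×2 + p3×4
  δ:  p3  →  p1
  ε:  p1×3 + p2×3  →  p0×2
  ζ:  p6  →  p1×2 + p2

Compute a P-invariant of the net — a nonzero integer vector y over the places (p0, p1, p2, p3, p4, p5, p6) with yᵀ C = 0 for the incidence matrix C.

Incidence matrix C (rows=places, cols=transitions):
        α    β    γ    δ    ε    ζ
   p0   0    0   -2    0    2    0
   p1   0    2    0    1   -3    2
   p2   0   -1    2    0   -3    1
   p3   0   -1    4   -1    0    0
   p4   3    0    0    0    0    0
   p5  -3    0    0    0    0    0
   p6   0    0    0    0    0   -1

Candidate y = [0, 0, 0, 0, 1, 1, 0]; check y·C column-wise:
  col α: 1·3 + 1·-3 = 0
  col β: 0·2 + 0·-1 + 0·-1 + 1·0 + 1·0 = 0
  col γ: 0·-2 + 0·2 + 0·4 + 1·0 + 1·0 = 0
  col δ: 0·1 + 0·-1 + 1·0 + 1·0 = 0
  col ε: 0·2 + 0·-3 + 0·-3 + 1·0 + 1·0 = 0
  col ζ: 0·2 + 0·1 + 1·0 + 1·0 + 0·-1 = 0

y = (p0:0, p1:0, p2:0, p3:0, p4:1, p5:1, p6:0)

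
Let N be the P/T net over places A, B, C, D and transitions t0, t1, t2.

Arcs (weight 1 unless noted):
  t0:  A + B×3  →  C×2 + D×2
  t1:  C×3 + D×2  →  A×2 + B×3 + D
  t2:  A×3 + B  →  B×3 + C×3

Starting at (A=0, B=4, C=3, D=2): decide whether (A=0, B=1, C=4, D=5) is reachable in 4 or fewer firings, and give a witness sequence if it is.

YES — reachable via ⟨t1, t0, t0⟩ (3 firings)

step 1: fire t1:  (A=0, B=4, C=3, D=2) → (A=2, B=7, C=0, D=1)
step 2: fire t0:  (A=2, B=7, C=0, D=1) → (A=1, B=4, C=2, D=3)
step 3: fire t0:  (A=1, B=4, C=2, D=3) → (A=0, B=1, C=4, D=5)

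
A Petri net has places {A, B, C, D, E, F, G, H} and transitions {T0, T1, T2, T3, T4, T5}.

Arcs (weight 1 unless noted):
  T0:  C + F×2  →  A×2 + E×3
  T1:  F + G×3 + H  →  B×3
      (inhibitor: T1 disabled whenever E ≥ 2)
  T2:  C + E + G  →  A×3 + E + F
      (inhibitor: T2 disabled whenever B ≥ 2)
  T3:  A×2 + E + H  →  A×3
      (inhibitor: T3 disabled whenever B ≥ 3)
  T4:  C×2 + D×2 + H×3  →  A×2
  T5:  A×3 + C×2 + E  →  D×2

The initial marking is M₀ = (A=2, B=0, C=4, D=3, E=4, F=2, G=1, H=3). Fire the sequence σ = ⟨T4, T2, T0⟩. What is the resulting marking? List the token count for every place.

(A=9, B=0, C=0, D=1, E=7, F=1, G=0, H=0)

step 1: fire T4:  (A=2, B=0, C=4, D=3, E=4, F=2, G=1, H=3) → (A=4, B=0, C=2, D=1, E=4, F=2, G=1, H=0)
step 2: fire T2:  (A=4, B=0, C=2, D=1, E=4, F=2, G=1, H=0) → (A=7, B=0, C=1, D=1, E=4, F=3, G=0, H=0)
step 3: fire T0:  (A=7, B=0, C=1, D=1, E=4, F=3, G=0, H=0) → (A=9, B=0, C=0, D=1, E=7, F=1, G=0, H=0)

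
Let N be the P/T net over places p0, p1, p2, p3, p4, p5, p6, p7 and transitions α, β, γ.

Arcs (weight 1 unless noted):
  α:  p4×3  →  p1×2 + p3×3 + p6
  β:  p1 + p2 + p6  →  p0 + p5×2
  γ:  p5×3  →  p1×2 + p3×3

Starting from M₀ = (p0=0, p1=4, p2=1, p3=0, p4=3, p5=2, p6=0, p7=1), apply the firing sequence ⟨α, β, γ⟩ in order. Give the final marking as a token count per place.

step 1: fire α:  (p0=0, p1=4, p2=1, p3=0, p4=3, p5=2, p6=0, p7=1) → (p0=0, p1=6, p2=1, p3=3, p4=0, p5=2, p6=1, p7=1)
step 2: fire β:  (p0=0, p1=6, p2=1, p3=3, p4=0, p5=2, p6=1, p7=1) → (p0=1, p1=5, p2=0, p3=3, p4=0, p5=4, p6=0, p7=1)
step 3: fire γ:  (p0=1, p1=5, p2=0, p3=3, p4=0, p5=4, p6=0, p7=1) → (p0=1, p1=7, p2=0, p3=6, p4=0, p5=1, p6=0, p7=1)

(p0=1, p1=7, p2=0, p3=6, p4=0, p5=1, p6=0, p7=1)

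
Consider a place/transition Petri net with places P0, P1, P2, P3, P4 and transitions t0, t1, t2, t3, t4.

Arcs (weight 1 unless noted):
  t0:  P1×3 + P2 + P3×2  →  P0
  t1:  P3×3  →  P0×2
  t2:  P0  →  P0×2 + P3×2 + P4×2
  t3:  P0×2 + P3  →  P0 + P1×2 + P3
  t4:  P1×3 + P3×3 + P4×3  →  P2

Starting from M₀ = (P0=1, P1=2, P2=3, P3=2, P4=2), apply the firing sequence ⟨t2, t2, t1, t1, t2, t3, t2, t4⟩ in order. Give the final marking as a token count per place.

(P0=8, P1=1, P2=4, P3=1, P4=7)

step 1: fire t2:  (P0=1, P1=2, P2=3, P3=2, P4=2) → (P0=2, P1=2, P2=3, P3=4, P4=4)
step 2: fire t2:  (P0=2, P1=2, P2=3, P3=4, P4=4) → (P0=3, P1=2, P2=3, P3=6, P4=6)
step 3: fire t1:  (P0=3, P1=2, P2=3, P3=6, P4=6) → (P0=5, P1=2, P2=3, P3=3, P4=6)
step 4: fire t1:  (P0=5, P1=2, P2=3, P3=3, P4=6) → (P0=7, P1=2, P2=3, P3=0, P4=6)
step 5: fire t2:  (P0=7, P1=2, P2=3, P3=0, P4=6) → (P0=8, P1=2, P2=3, P3=2, P4=8)
step 6: fire t3:  (P0=8, P1=2, P2=3, P3=2, P4=8) → (P0=7, P1=4, P2=3, P3=2, P4=8)
step 7: fire t2:  (P0=7, P1=4, P2=3, P3=2, P4=8) → (P0=8, P1=4, P2=3, P3=4, P4=10)
step 8: fire t4:  (P0=8, P1=4, P2=3, P3=4, P4=10) → (P0=8, P1=1, P2=4, P3=1, P4=7)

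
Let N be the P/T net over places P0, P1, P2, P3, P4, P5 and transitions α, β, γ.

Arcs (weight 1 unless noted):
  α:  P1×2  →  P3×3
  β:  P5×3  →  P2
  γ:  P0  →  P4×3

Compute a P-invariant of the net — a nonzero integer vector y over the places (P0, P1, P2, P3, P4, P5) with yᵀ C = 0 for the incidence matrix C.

y = (P0:0, P1:3, P2:0, P3:2, P4:0, P5:0)

Incidence matrix C (rows=places, cols=transitions):
        α    β    γ
   P0   0    0   -1
   P1  -2    0    0
   P2   0    1    0
   P3   3    0    0
   P4   0    0    3
   P5   0   -3    0

Candidate y = [0, 3, 0, 2, 0, 0]; check y·C column-wise:
  col α: 3·-2 + 2·3 = 0
  col β: 3·0 + 0·1 + 2·0 + 0·-3 = 0
  col γ: 0·-1 + 3·0 + 2·0 + 0·3 = 0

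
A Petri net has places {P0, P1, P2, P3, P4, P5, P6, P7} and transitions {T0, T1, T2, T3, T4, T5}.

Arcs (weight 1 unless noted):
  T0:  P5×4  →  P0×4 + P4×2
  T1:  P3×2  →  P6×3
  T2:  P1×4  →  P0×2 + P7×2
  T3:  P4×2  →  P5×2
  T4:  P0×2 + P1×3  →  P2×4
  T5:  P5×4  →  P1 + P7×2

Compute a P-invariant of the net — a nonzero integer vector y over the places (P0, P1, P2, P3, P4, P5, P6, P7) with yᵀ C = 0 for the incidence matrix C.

y = (P0:0, P1:0, P2:0, P3:3, P4:0, P5:0, P6:2, P7:0)

Incidence matrix C (rows=places, cols=transitions):
       T0   T1   T2   T3   T4   T5
   P0   4    0    2    0   -2    0
   P1   0    0   -4    0   -3    1
   P2   0    0    0    0    4    0
   P3   0   -2    0    0    0    0
   P4   2    0    0   -2    0    0
   P5  -4    0    0    2    0   -4
   P6   0    3    0    0    0    0
   P7   0    0    2    0    0    2

Candidate y = [0, 0, 0, 3, 0, 0, 2, 0]; check y·C column-wise:
  col T0: 0·4 + 3·0 + 0·2 + 0·-4 + 2·0 = 0
  col T1: 3·-2 + 2·3 = 0
  col T2: 0·2 + 0·-4 + 3·0 + 2·0 + 0·2 = 0
  col T3: 3·0 + 0·-2 + 0·2 + 2·0 = 0
  col T4: 0·-2 + 0·-3 + 0·4 + 3·0 + 2·0 = 0
  col T5: 0·1 + 3·0 + 0·-4 + 2·0 + 0·2 = 0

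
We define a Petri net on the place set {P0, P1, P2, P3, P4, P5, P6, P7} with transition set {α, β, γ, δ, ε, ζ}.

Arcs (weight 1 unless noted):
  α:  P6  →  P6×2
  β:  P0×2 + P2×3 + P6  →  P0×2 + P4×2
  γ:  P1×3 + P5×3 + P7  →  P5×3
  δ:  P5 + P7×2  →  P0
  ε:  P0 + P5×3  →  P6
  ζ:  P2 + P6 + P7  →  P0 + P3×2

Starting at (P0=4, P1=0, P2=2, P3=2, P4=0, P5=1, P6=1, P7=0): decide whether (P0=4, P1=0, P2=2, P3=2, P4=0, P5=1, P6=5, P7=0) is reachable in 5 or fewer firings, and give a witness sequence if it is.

step 1: fire α:  (P0=4, P1=0, P2=2, P3=2, P4=0, P5=1, P6=1, P7=0) → (P0=4, P1=0, P2=2, P3=2, P4=0, P5=1, P6=2, P7=0)
step 2: fire α:  (P0=4, P1=0, P2=2, P3=2, P4=0, P5=1, P6=2, P7=0) → (P0=4, P1=0, P2=2, P3=2, P4=0, P5=1, P6=3, P7=0)
step 3: fire α:  (P0=4, P1=0, P2=2, P3=2, P4=0, P5=1, P6=3, P7=0) → (P0=4, P1=0, P2=2, P3=2, P4=0, P5=1, P6=4, P7=0)
step 4: fire α:  (P0=4, P1=0, P2=2, P3=2, P4=0, P5=1, P6=4, P7=0) → (P0=4, P1=0, P2=2, P3=2, P4=0, P5=1, P6=5, P7=0)

YES — reachable via ⟨α, α, α, α⟩ (4 firings)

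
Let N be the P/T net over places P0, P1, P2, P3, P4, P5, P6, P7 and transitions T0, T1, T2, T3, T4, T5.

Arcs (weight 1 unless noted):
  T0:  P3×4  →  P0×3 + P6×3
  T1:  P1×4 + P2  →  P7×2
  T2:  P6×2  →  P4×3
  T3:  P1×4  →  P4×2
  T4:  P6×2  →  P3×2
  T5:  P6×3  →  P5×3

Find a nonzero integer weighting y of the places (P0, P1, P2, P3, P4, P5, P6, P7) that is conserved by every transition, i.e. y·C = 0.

y = (P0:1, P1:1, P2:-4, P3:3, P4:2, P5:3, P6:3, P7:0)

Incidence matrix C (rows=places, cols=transitions):
       T0   T1   T2   T3   T4   T5
   P0   3    0    0    0    0    0
   P1   0   -4    0   -4    0    0
   P2   0   -1    0    0    0    0
   P3  -4    0    0    0    2    0
   P4   0    0    3    2    0    0
   P5   0    0    0    0    0    3
   P6   3    0   -2    0   -2   -3
   P7   0    2    0    0    0    0

Candidate y = [1, 1, -4, 3, 2, 3, 3, 0]; check y·C column-wise:
  col T0: 1·3 + 1·0 + -4·0 + 3·-4 + 2·0 + 3·0 + 3·3 = 0
  col T1: 1·0 + 1·-4 + -4·-1 + 3·0 + 2·0 + 3·0 + 3·0 + 0·2 = 0
  col T2: 1·0 + 1·0 + -4·0 + 3·0 + 2·3 + 3·0 + 3·-2 = 0
  col T3: 1·0 + 1·-4 + -4·0 + 3·0 + 2·2 + 3·0 + 3·0 = 0
  col T4: 1·0 + 1·0 + -4·0 + 3·2 + 2·0 + 3·0 + 3·-2 = 0
  col T5: 1·0 + 1·0 + -4·0 + 3·0 + 2·0 + 3·3 + 3·-3 = 0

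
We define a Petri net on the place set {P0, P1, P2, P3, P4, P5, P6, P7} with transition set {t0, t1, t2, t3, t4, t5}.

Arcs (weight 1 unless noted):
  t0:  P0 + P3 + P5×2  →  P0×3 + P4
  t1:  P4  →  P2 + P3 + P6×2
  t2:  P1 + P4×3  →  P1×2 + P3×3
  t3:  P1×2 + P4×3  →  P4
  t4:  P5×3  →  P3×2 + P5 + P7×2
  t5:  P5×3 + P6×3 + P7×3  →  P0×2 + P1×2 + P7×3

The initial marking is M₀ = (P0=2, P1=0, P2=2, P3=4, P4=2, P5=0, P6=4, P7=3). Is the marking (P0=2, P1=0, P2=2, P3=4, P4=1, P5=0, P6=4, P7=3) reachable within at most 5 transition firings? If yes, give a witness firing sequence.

NO — not reachable within 5 firings

depth 0: 1 marking
depth 1: 2 markings reached so far
depth 2: 3 markings reached so far
depth 3: 3 markings reached so far
(frontier empty at depth 3; search complete)
target is not among the 3 markings reachable within 5 steps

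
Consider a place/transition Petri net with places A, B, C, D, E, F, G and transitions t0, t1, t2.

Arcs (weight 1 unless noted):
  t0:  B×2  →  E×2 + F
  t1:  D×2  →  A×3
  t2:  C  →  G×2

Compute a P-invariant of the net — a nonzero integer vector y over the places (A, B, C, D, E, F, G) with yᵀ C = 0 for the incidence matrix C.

y = (A:2, B:0, C:0, D:3, E:0, F:0, G:0)

Incidence matrix C (rows=places, cols=transitions):
       t0   t1   t2
    A   0    3    0
    B  -2    0    0
    C   0    0   -1
    D   0   -2    0
    E   2    0    0
    F   1    0    0
    G   0    0    2

Candidate y = [2, 0, 0, 3, 0, 0, 0]; check y·C column-wise:
  col t0: 2·0 + 0·-2 + 3·0 + 0·2 + 0·1 = 0
  col t1: 2·3 + 3·-2 = 0
  col t2: 2·0 + 0·-1 + 3·0 + 0·2 = 0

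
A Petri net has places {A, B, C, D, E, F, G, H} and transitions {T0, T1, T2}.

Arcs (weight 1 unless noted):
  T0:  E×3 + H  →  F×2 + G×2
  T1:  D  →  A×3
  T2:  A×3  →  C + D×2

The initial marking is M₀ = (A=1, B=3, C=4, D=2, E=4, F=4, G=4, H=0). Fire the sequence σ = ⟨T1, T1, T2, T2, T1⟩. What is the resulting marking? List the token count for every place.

(A=4, B=3, C=6, D=3, E=4, F=4, G=4, H=0)

step 1: fire T1:  (A=1, B=3, C=4, D=2, E=4, F=4, G=4, H=0) → (A=4, B=3, C=4, D=1, E=4, F=4, G=4, H=0)
step 2: fire T1:  (A=4, B=3, C=4, D=1, E=4, F=4, G=4, H=0) → (A=7, B=3, C=4, D=0, E=4, F=4, G=4, H=0)
step 3: fire T2:  (A=7, B=3, C=4, D=0, E=4, F=4, G=4, H=0) → (A=4, B=3, C=5, D=2, E=4, F=4, G=4, H=0)
step 4: fire T2:  (A=4, B=3, C=5, D=2, E=4, F=4, G=4, H=0) → (A=1, B=3, C=6, D=4, E=4, F=4, G=4, H=0)
step 5: fire T1:  (A=1, B=3, C=6, D=4, E=4, F=4, G=4, H=0) → (A=4, B=3, C=6, D=3, E=4, F=4, G=4, H=0)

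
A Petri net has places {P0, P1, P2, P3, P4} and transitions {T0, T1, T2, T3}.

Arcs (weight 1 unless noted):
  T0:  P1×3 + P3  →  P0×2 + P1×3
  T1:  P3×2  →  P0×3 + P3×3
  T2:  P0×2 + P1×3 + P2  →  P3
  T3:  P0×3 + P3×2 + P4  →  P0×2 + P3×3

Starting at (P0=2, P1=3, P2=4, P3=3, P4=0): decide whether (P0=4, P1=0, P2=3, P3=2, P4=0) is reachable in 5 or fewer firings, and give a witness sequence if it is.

YES — reachable via ⟨T0, T0, T2⟩ (3 firings)

step 1: fire T0:  (P0=2, P1=3, P2=4, P3=3, P4=0) → (P0=4, P1=3, P2=4, P3=2, P4=0)
step 2: fire T0:  (P0=4, P1=3, P2=4, P3=2, P4=0) → (P0=6, P1=3, P2=4, P3=1, P4=0)
step 3: fire T2:  (P0=6, P1=3, P2=4, P3=1, P4=0) → (P0=4, P1=0, P2=3, P3=2, P4=0)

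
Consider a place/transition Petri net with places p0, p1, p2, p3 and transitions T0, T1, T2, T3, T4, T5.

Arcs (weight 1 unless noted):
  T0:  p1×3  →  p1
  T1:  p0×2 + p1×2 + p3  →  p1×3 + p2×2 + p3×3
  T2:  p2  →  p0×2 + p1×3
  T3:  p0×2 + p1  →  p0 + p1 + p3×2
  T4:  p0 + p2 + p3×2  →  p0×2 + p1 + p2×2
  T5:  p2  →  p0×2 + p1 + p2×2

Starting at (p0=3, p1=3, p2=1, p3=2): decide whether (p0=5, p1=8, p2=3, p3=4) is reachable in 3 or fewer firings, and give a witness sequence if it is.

YES — reachable via ⟨T1, T2, T5⟩ (3 firings)

step 1: fire T1:  (p0=3, p1=3, p2=1, p3=2) → (p0=1, p1=4, p2=3, p3=4)
step 2: fire T2:  (p0=1, p1=4, p2=3, p3=4) → (p0=3, p1=7, p2=2, p3=4)
step 3: fire T5:  (p0=3, p1=7, p2=2, p3=4) → (p0=5, p1=8, p2=3, p3=4)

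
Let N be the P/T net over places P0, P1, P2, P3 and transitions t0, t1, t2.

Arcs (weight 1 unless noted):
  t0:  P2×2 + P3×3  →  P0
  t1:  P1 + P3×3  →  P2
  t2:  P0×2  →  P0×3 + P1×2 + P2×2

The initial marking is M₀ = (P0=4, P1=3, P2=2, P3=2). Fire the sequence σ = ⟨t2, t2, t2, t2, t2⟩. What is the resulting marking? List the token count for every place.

step 1: fire t2:  (P0=4, P1=3, P2=2, P3=2) → (P0=5, P1=5, P2=4, P3=2)
step 2: fire t2:  (P0=5, P1=5, P2=4, P3=2) → (P0=6, P1=7, P2=6, P3=2)
step 3: fire t2:  (P0=6, P1=7, P2=6, P3=2) → (P0=7, P1=9, P2=8, P3=2)
step 4: fire t2:  (P0=7, P1=9, P2=8, P3=2) → (P0=8, P1=11, P2=10, P3=2)
step 5: fire t2:  (P0=8, P1=11, P2=10, P3=2) → (P0=9, P1=13, P2=12, P3=2)

(P0=9, P1=13, P2=12, P3=2)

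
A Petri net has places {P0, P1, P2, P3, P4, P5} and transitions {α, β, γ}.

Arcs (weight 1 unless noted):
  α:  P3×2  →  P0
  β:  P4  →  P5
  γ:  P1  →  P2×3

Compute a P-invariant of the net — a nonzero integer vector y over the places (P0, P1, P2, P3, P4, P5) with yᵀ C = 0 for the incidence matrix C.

y = (P0:0, P1:3, P2:1, P3:0, P4:0, P5:0)

Incidence matrix C (rows=places, cols=transitions):
        α    β    γ
   P0   1    0    0
   P1   0    0   -1
   P2   0    0    3
   P3  -2    0    0
   P4   0   -1    0
   P5   0    1    0

Candidate y = [0, 3, 1, 0, 0, 0]; check y·C column-wise:
  col α: 0·1 + 3·0 + 1·0 + 0·-2 = 0
  col β: 3·0 + 1·0 + 0·-1 + 0·1 = 0
  col γ: 3·-1 + 1·3 = 0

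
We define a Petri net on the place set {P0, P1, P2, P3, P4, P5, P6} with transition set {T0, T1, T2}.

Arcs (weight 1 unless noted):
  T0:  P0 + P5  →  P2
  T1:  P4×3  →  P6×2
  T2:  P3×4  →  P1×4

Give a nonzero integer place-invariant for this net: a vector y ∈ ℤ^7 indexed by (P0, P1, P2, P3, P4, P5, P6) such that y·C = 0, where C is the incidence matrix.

y = (P0:1, P1:0, P2:1, P3:0, P4:0, P5:0, P6:0)

Incidence matrix C (rows=places, cols=transitions):
       T0   T1   T2
   P0  -1    0    0
   P1   0    0    4
   P2   1    0    0
   P3   0    0   -4
   P4   0   -3    0
   P5  -1    0    0
   P6   0    2    0

Candidate y = [1, 0, 1, 0, 0, 0, 0]; check y·C column-wise:
  col T0: 1·-1 + 1·1 + 0·-1 = 0
  col T1: 1·0 + 1·0 + 0·-3 + 0·2 = 0
  col T2: 1·0 + 0·4 + 1·0 + 0·-4 = 0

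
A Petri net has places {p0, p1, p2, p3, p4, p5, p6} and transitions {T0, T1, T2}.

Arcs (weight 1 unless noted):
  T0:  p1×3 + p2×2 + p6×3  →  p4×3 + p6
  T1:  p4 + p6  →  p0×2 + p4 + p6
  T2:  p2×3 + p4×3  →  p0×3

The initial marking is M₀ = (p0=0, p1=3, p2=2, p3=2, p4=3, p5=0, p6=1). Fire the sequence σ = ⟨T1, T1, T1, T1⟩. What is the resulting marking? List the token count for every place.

(p0=8, p1=3, p2=2, p3=2, p4=3, p5=0, p6=1)

step 1: fire T1:  (p0=0, p1=3, p2=2, p3=2, p4=3, p5=0, p6=1) → (p0=2, p1=3, p2=2, p3=2, p4=3, p5=0, p6=1)
step 2: fire T1:  (p0=2, p1=3, p2=2, p3=2, p4=3, p5=0, p6=1) → (p0=4, p1=3, p2=2, p3=2, p4=3, p5=0, p6=1)
step 3: fire T1:  (p0=4, p1=3, p2=2, p3=2, p4=3, p5=0, p6=1) → (p0=6, p1=3, p2=2, p3=2, p4=3, p5=0, p6=1)
step 4: fire T1:  (p0=6, p1=3, p2=2, p3=2, p4=3, p5=0, p6=1) → (p0=8, p1=3, p2=2, p3=2, p4=3, p5=0, p6=1)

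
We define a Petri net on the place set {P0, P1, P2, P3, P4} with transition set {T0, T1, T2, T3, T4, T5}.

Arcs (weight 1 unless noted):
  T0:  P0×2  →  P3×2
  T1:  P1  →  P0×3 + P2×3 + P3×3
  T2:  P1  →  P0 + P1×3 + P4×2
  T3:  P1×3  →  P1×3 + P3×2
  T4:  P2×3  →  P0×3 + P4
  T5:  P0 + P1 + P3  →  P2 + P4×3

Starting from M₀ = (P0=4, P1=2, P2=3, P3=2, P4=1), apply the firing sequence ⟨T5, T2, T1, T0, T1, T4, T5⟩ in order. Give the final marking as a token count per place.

(P0=10, P1=0, P2=8, P3=8, P4=10)

step 1: fire T5:  (P0=4, P1=2, P2=3, P3=2, P4=1) → (P0=3, P1=1, P2=4, P3=1, P4=4)
step 2: fire T2:  (P0=3, P1=1, P2=4, P3=1, P4=4) → (P0=4, P1=3, P2=4, P3=1, P4=6)
step 3: fire T1:  (P0=4, P1=3, P2=4, P3=1, P4=6) → (P0=7, P1=2, P2=7, P3=4, P4=6)
step 4: fire T0:  (P0=7, P1=2, P2=7, P3=4, P4=6) → (P0=5, P1=2, P2=7, P3=6, P4=6)
step 5: fire T1:  (P0=5, P1=2, P2=7, P3=6, P4=6) → (P0=8, P1=1, P2=10, P3=9, P4=6)
step 6: fire T4:  (P0=8, P1=1, P2=10, P3=9, P4=6) → (P0=11, P1=1, P2=7, P3=9, P4=7)
step 7: fire T5:  (P0=11, P1=1, P2=7, P3=9, P4=7) → (P0=10, P1=0, P2=8, P3=8, P4=10)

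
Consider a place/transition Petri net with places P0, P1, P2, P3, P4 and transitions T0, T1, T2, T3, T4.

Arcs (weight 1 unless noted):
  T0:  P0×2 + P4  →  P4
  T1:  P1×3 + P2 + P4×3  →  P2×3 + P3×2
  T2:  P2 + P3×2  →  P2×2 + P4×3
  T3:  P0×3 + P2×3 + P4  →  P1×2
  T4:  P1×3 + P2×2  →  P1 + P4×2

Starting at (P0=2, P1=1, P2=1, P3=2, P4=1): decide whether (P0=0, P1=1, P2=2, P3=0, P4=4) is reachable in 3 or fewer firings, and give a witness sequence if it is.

step 1: fire T0:  (P0=2, P1=1, P2=1, P3=2, P4=1) → (P0=0, P1=1, P2=1, P3=2, P4=1)
step 2: fire T2:  (P0=0, P1=1, P2=1, P3=2, P4=1) → (P0=0, P1=1, P2=2, P3=0, P4=4)

YES — reachable via ⟨T0, T2⟩ (2 firings)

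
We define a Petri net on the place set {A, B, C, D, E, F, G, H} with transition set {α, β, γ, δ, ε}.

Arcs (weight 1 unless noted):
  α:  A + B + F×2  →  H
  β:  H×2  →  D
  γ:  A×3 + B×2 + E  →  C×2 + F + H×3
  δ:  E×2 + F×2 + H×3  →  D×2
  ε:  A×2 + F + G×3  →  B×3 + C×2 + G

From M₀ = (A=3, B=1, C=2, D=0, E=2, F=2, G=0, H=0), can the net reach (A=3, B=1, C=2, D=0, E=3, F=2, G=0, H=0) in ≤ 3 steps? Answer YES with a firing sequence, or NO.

depth 0: 1 marking
depth 1: 2 markings reached so far
depth 2: 2 markings reached so far
(frontier empty at depth 2; search complete)
target is not among the 2 markings reachable within 3 steps

NO — not reachable within 3 firings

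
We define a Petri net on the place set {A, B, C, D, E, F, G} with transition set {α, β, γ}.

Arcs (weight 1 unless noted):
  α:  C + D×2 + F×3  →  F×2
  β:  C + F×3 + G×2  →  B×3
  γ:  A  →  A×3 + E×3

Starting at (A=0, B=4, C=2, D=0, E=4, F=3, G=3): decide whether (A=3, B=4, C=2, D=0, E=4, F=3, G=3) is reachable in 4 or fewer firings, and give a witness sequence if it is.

depth 0: 1 marking
depth 1: 2 markings reached so far
depth 2: 2 markings reached so far
(frontier empty at depth 2; search complete)
target is not among the 2 markings reachable within 4 steps

NO — not reachable within 4 firings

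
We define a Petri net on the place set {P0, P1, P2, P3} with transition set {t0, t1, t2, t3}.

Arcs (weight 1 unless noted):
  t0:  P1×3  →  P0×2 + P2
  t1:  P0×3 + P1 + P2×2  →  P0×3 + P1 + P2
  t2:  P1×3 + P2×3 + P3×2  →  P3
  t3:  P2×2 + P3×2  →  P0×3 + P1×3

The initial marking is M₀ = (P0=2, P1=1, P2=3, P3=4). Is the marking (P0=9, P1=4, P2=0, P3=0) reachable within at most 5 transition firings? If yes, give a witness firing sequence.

NO — not reachable within 5 firings

depth 0: 1 marking
depth 1: 2 markings reached so far
depth 2: 3 markings reached so far
depth 3: 5 markings reached so far
depth 4: 6 markings reached so far
depth 5: 6 markings reached so far
(frontier empty at depth 5; search complete)
target is not among the 6 markings reachable within 5 steps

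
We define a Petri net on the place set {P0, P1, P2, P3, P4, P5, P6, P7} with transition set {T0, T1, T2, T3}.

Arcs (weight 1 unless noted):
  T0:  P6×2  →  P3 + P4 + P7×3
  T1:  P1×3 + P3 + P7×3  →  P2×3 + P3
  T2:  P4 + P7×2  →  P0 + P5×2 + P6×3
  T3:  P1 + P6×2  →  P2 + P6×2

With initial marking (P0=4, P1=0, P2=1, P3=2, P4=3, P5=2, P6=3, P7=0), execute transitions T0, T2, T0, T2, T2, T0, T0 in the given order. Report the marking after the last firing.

step 1: fire T0:  (P0=4, P1=0, P2=1, P3=2, P4=3, P5=2, P6=3, P7=0) → (P0=4, P1=0, P2=1, P3=3, P4=4, P5=2, P6=1, P7=3)
step 2: fire T2:  (P0=4, P1=0, P2=1, P3=3, P4=4, P5=2, P6=1, P7=3) → (P0=5, P1=0, P2=1, P3=3, P4=3, P5=4, P6=4, P7=1)
step 3: fire T0:  (P0=5, P1=0, P2=1, P3=3, P4=3, P5=4, P6=4, P7=1) → (P0=5, P1=0, P2=1, P3=4, P4=4, P5=4, P6=2, P7=4)
step 4: fire T2:  (P0=5, P1=0, P2=1, P3=4, P4=4, P5=4, P6=2, P7=4) → (P0=6, P1=0, P2=1, P3=4, P4=3, P5=6, P6=5, P7=2)
step 5: fire T2:  (P0=6, P1=0, P2=1, P3=4, P4=3, P5=6, P6=5, P7=2) → (P0=7, P1=0, P2=1, P3=4, P4=2, P5=8, P6=8, P7=0)
step 6: fire T0:  (P0=7, P1=0, P2=1, P3=4, P4=2, P5=8, P6=8, P7=0) → (P0=7, P1=0, P2=1, P3=5, P4=3, P5=8, P6=6, P7=3)
step 7: fire T0:  (P0=7, P1=0, P2=1, P3=5, P4=3, P5=8, P6=6, P7=3) → (P0=7, P1=0, P2=1, P3=6, P4=4, P5=8, P6=4, P7=6)

(P0=7, P1=0, P2=1, P3=6, P4=4, P5=8, P6=4, P7=6)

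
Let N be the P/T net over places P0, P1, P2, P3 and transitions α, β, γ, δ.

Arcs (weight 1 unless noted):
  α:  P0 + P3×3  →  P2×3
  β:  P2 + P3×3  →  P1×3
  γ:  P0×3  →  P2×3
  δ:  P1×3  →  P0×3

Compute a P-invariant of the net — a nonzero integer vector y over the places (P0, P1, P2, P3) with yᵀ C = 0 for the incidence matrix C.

y = (P0:3, P1:3, P2:3, P3:2)

Incidence matrix C (rows=places, cols=transitions):
        α    β    γ    δ
   P0  -1    0   -3    3
   P1   0    3    0   -3
   P2   3   -1    3    0
   P3  -3   -3    0    0

Candidate y = [3, 3, 3, 2]; check y·C column-wise:
  col α: 3·-1 + 3·0 + 3·3 + 2·-3 = 0
  col β: 3·0 + 3·3 + 3·-1 + 2·-3 = 0
  col γ: 3·-3 + 3·0 + 3·3 + 2·0 = 0
  col δ: 3·3 + 3·-3 + 3·0 + 2·0 = 0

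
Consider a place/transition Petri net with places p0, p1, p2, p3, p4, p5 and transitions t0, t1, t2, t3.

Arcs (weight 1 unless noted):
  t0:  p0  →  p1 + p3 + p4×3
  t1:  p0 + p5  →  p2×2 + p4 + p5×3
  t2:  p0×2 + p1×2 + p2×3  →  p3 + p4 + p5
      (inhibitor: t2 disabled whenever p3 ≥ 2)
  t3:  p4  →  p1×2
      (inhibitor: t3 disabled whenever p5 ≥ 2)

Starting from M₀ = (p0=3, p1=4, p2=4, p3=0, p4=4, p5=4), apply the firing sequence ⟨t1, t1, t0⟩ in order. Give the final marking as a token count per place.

step 1: fire t1:  (p0=3, p1=4, p2=4, p3=0, p4=4, p5=4) → (p0=2, p1=4, p2=6, p3=0, p4=5, p5=6)
step 2: fire t1:  (p0=2, p1=4, p2=6, p3=0, p4=5, p5=6) → (p0=1, p1=4, p2=8, p3=0, p4=6, p5=8)
step 3: fire t0:  (p0=1, p1=4, p2=8, p3=0, p4=6, p5=8) → (p0=0, p1=5, p2=8, p3=1, p4=9, p5=8)

(p0=0, p1=5, p2=8, p3=1, p4=9, p5=8)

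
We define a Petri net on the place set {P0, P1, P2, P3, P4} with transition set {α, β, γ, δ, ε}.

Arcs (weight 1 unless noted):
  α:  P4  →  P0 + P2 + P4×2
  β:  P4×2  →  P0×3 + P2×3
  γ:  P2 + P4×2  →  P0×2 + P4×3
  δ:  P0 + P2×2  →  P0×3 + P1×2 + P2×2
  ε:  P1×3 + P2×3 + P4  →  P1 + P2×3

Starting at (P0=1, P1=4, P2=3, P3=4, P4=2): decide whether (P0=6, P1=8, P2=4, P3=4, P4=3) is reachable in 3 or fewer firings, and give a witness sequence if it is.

step 1: fire α:  (P0=1, P1=4, P2=3, P3=4, P4=2) → (P0=2, P1=4, P2=4, P3=4, P4=3)
step 2: fire δ:  (P0=2, P1=4, P2=4, P3=4, P4=3) → (P0=4, P1=6, P2=4, P3=4, P4=3)
step 3: fire δ:  (P0=4, P1=6, P2=4, P3=4, P4=3) → (P0=6, P1=8, P2=4, P3=4, P4=3)

YES — reachable via ⟨α, δ, δ⟩ (3 firings)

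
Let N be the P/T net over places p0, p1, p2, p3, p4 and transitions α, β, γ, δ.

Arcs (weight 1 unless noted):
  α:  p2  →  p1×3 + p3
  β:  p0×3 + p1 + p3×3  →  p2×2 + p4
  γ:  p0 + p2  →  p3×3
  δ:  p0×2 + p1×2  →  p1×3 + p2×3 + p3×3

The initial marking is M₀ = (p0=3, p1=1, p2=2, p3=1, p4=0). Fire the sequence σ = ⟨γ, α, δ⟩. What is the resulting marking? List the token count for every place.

(p0=0, p1=5, p2=3, p3=8, p4=0)

step 1: fire γ:  (p0=3, p1=1, p2=2, p3=1, p4=0) → (p0=2, p1=1, p2=1, p3=4, p4=0)
step 2: fire α:  (p0=2, p1=1, p2=1, p3=4, p4=0) → (p0=2, p1=4, p2=0, p3=5, p4=0)
step 3: fire δ:  (p0=2, p1=4, p2=0, p3=5, p4=0) → (p0=0, p1=5, p2=3, p3=8, p4=0)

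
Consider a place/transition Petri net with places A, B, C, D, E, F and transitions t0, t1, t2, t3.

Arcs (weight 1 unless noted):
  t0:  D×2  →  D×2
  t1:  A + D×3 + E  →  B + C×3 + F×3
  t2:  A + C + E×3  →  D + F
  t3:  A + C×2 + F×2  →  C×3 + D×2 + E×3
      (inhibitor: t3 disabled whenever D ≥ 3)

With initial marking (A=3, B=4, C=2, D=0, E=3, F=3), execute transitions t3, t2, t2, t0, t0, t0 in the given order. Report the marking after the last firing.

step 1: fire t3:  (A=3, B=4, C=2, D=0, E=3, F=3) → (A=2, B=4, C=3, D=2, E=6, F=1)
step 2: fire t2:  (A=2, B=4, C=3, D=2, E=6, F=1) → (A=1, B=4, C=2, D=3, E=3, F=2)
step 3: fire t2:  (A=1, B=4, C=2, D=3, E=3, F=2) → (A=0, B=4, C=1, D=4, E=0, F=3)
step 4: fire t0:  (A=0, B=4, C=1, D=4, E=0, F=3) → (A=0, B=4, C=1, D=4, E=0, F=3)
step 5: fire t0:  (A=0, B=4, C=1, D=4, E=0, F=3) → (A=0, B=4, C=1, D=4, E=0, F=3)
step 6: fire t0:  (A=0, B=4, C=1, D=4, E=0, F=3) → (A=0, B=4, C=1, D=4, E=0, F=3)

(A=0, B=4, C=1, D=4, E=0, F=3)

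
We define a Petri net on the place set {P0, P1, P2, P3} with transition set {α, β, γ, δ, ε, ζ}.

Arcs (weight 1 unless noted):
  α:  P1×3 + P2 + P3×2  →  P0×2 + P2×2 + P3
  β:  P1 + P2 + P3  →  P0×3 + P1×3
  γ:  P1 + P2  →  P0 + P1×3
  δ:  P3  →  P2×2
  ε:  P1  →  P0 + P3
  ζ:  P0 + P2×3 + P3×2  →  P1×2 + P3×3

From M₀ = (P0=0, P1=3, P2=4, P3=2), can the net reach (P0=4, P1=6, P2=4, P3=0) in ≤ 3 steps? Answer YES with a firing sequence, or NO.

depth 0: 1 marking
depth 1: 6 markings reached so far
depth 2: 20 markings reached so far
depth 3: 47 markings reached so far
target is not among the 47 markings reachable within 3 steps

NO — not reachable within 3 firings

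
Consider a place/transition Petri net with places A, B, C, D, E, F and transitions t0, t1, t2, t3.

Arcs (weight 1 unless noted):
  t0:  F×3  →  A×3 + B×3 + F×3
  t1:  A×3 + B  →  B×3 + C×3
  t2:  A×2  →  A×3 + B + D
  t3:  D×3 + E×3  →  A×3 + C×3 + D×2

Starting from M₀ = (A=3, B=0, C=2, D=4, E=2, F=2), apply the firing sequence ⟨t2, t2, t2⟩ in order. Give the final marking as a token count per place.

step 1: fire t2:  (A=3, B=0, C=2, D=4, E=2, F=2) → (A=4, B=1, C=2, D=5, E=2, F=2)
step 2: fire t2:  (A=4, B=1, C=2, D=5, E=2, F=2) → (A=5, B=2, C=2, D=6, E=2, F=2)
step 3: fire t2:  (A=5, B=2, C=2, D=6, E=2, F=2) → (A=6, B=3, C=2, D=7, E=2, F=2)

(A=6, B=3, C=2, D=7, E=2, F=2)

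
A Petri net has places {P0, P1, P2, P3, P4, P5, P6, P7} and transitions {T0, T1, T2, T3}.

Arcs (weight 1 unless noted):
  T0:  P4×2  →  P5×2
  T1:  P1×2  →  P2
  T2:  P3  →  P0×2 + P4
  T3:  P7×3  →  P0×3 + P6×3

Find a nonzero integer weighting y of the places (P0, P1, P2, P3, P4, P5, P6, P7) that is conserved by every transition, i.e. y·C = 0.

Incidence matrix C (rows=places, cols=transitions):
       T0   T1   T2   T3
   P0   0    0    2    3
   P1   0   -2    0    0
   P2   0    1    0    0
   P3   0    0   -1    0
   P4  -2    0    1    0
   P5   2    0    0    0
   P6   0    0    0    3
   P7   0    0    0   -3

Candidate y = [0, 1, 2, 0, 0, 0, 0, 0]; check y·C column-wise:
  col T0: 1·0 + 2·0 + 0·-2 + 0·2 = 0
  col T1: 1·-2 + 2·1 = 0
  col T2: 0·2 + 1·0 + 2·0 + 0·-1 + 0·1 = 0
  col T3: 0·3 + 1·0 + 2·0 + 0·3 + 0·-3 = 0

y = (P0:0, P1:1, P2:2, P3:0, P4:0, P5:0, P6:0, P7:0)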